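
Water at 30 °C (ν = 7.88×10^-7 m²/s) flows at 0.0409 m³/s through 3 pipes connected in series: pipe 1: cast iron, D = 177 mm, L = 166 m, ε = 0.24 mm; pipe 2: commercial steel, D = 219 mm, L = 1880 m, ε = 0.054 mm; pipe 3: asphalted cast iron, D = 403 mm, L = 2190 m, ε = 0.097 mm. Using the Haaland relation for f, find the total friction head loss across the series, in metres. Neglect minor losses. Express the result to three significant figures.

Pipe 1: V = 1.662 m/s, Re = 3.73×10^5, ε/D = 0.00136, f = 0.02178, h_1 = f(L/D)V²/2g = 2.876 m
Pipe 2: V = 1.086 m/s, Re = 3.02×10^5, ε/D = 2.47×10^-4, f = 0.01641, h_2 = f(L/D)V²/2g = 8.463 m
Pipe 3: V = 0.3206 m/s, Re = 1.64×10^5, ε/D = 2.41×10^-4, f = 0.01758, h_3 = f(L/D)V²/2g = 0.5007 m
Series → Q common, losses add: H = Σh = 11.84 m

H ≈ 11.8 m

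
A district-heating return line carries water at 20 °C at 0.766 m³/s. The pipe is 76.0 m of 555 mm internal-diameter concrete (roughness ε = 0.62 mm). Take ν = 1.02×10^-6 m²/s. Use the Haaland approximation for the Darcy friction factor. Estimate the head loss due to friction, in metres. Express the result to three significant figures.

h_f ≈ 1.42 m

V = 4Q/(πD²) = 4·0.766/(π·0.555²) = 3.166 m/s
Re = VD/ν = 3.166·0.555/1.02×10^-6 = 1.72×10^6 → turbulent
ε/D = 0.62/555 = 0.00112
Haaland: f = 0.02036
h_f = f(L/D)V²/(2g) = 0.02036·(76.0/0.555)·3.166²/(2·9.81) = 1.425 m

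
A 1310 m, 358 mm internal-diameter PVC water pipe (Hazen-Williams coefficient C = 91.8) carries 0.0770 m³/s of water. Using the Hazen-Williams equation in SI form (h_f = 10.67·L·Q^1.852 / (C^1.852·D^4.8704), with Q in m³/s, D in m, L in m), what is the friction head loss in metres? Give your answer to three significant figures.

h_f ≈ 4.18 m

h_f = 10.67·1310·0.0770^1.852 / (91.8^1.852·0.358^4.8704) = 4.176 m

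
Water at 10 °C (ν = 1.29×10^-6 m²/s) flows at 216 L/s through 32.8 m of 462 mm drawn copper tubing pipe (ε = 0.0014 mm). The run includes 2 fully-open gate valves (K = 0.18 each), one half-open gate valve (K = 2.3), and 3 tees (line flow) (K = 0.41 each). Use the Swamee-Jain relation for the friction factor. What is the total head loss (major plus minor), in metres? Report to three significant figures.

V = 4Q/(πD²) = 1.288 m/s; V²/2g = 0.08462 m
Re = 4.61×10^5, ε/D = 3.03×10^-6 → f = 0.01333 (Swamee-Jain)
Major: h_f = f(L/D)·V²/2g = 0.01333·71.00·0.08462 = 0.08006 m
Minor: ΣK = 3.89; h_m = ΣK·V²/2g = 0.3292 m
Total H_L = 0.08006 + 0.3292 = 0.4092 m

H_L ≈ 0.409 m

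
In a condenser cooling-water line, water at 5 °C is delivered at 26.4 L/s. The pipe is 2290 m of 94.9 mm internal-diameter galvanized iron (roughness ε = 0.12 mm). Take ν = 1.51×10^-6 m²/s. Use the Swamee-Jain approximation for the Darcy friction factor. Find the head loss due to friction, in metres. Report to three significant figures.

h_f ≈ 377 m

V = 4Q/(πD²) = 4·0.0264/(π·0.0949²) = 3.732 m/s
Re = VD/ν = 3.732·0.0949/1.51×10^-6 = 2.35×10^5 → turbulent
ε/D = 0.12/94.9 = 0.00126
Swamee-Jain: f = 0.02201
h_f = f(L/D)V²/(2g) = 0.02201·(2290/0.0949)·3.732²/(2·9.81) = 377.0 m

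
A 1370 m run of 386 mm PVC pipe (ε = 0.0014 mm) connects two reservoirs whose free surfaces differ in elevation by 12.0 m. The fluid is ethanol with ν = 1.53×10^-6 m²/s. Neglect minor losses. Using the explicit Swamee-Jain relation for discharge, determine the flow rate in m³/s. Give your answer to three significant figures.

Swamee-Jain (Type II): Q = -0.965·√(gD⁵h_f/L)·ln[ε/(3.7D) + √(3.17ν²L/(gD³h_f))]
√(gD⁵h_f/L) = √(9.81·0.386⁵·12.0/1370) = 0.02714
ε/(3.7D) = 9.80×10^-7; √(3.17ν²L/(gD³h_f)) = 3.88×10^-5
Q = -0.965·0.02714·ln(3.973×10^-5) = 0.2653 m³/s
Check: V = 2.27 m/s, Re = 5.72×10^5, f = 0.01285, h_f = 11.9 m ≈ 12.0 m ✓

Q ≈ 0.265 m³/s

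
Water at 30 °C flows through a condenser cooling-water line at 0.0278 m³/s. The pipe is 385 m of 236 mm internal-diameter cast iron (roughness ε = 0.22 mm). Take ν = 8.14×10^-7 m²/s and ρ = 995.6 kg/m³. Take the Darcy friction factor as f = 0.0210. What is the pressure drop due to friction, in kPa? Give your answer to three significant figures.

V = 4Q/(πD²) = 4·0.0278/(π·0.236²) = 0.6355 m/s
h_f = f(L/D)V²/(2g) = 0.02100·(385/0.236)·0.6355²/(2·9.81) = 0.7052 m
Δp = ρg·h_f = 995.6·9.81·0.7052 = 6.888 kPa

Δp ≈ 6.89 kPa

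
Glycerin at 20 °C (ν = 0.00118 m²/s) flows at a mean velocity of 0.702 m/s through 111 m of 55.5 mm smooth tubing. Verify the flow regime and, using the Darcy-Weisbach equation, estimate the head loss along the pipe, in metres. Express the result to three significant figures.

Re = VD/ν = 0.702·0.05550/0.00118 = 33.0 → laminar (Re < 2300)
f = 64/Re = 1.938
h_f = f(L/D)V²/(2g) = 1.938·(111/0.05550)·0.702²/(2·9.81) = 97.37 m

h_f ≈ 97.4 m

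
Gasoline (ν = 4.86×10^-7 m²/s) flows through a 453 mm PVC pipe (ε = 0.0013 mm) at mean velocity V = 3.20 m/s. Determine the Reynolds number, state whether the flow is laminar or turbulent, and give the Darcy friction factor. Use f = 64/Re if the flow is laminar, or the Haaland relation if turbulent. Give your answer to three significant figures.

Re = VD/ν = 3.200·0.453/4.86×10^-7 = 2.98×10^6
Re > 4000 → turbulent; ε/D = 2.87×10^-6
Haaland: f = 0.009821

Re ≈ 2.98×10^6; turbulent; f ≈ 0.00982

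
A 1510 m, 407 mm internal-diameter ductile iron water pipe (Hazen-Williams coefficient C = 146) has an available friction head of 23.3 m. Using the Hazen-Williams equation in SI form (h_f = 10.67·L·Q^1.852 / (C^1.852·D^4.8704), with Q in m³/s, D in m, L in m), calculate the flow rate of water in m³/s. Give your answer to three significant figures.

Rearranging: Q = [h_f·C^1.852·D^4.8704 / (10.67·L)]^(1/1.852)
Q = [23.3·146^1.852·0.407^4.8704 / (10.67·1510)]^0.540 = 0.4021 m³/s

Q ≈ 0.402 m³/s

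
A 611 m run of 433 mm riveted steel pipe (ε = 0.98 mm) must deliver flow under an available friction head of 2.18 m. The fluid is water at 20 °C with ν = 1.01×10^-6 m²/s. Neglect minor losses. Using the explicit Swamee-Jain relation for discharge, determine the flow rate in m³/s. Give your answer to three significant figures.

Q ≈ 0.164 m³/s

Swamee-Jain (Type II): Q = -0.965·√(gD⁵h_f/L)·ln[ε/(3.7D) + √(3.17ν²L/(gD³h_f))]
√(gD⁵h_f/L) = √(9.81·0.433⁵·2.18/611) = 0.02308
ε/(3.7D) = 6.12×10^-4; √(3.17ν²L/(gD³h_f)) = 3.37×10^-5
Q = -0.965·0.02308·ln(6.454×10^-4) = 0.1636 m³/s
Check: V = 1.11 m/s, Re = 4.76×10^5, f = 0.02468, h_f = 2.19 m ≈ 2.18 m ✓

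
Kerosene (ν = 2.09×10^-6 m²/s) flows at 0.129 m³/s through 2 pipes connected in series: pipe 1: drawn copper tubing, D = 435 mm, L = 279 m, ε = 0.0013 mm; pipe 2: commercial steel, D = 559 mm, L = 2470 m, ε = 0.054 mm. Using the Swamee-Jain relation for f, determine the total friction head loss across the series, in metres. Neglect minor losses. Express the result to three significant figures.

H ≈ 1.47 m

Pipe 1: V = 0.8680 m/s, Re = 1.81×10^5, ε/D = 2.99×10^-6, f = 0.01587, h_1 = f(L/D)V²/2g = 0.3909 m
Pipe 2: V = 0.5256 m/s, Re = 1.41×10^5, ε/D = 9.66×10^-5, f = 0.01734, h_2 = f(L/D)V²/2g = 1.079 m
Series → Q common, losses add: H = Σh = 1.470 m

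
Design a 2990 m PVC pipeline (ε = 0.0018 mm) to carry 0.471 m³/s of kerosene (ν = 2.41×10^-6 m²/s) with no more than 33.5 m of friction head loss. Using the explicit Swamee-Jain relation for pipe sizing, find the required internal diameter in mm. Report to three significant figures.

D ≈ 469 mm

Swamee-Jain (Type III): D = 0.66·[ε^1.25·(LQ²/(gh_f))^4.75 + ν·Q^9.4·(L/(gh_f))^5.2]^0.04
LQ²/(gh_f) = 2.018; L/(gh_f) = 9.098
Term 1 = ε^1.25·(…)^4.75 = 1.85×10^-6; Term 2 = ν·Q^9.4·(…)^5.2 = 1.97×10^-4
D = 0.66·(1.85×10^-6 + 1.97×10^-4)^0.04 = 0.4694 m = 469 mm
Check: V = 2.72 m/s, Re = 5.30×10^5, f = 0.01302, h_f = 31.3 m ≈ 33.5 m ✓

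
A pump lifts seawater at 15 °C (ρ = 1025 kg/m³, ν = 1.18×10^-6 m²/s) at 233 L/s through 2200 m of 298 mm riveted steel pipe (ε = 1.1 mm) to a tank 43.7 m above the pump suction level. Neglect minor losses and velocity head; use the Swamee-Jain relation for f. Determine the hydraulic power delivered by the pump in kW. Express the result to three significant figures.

P_hyd ≈ 378 kW

V = 4Q/(πD²) = 3.341 m/s; Re = 8.44×10^5; ε/D = 0.00369; f = 0.02797
h_f = f(L/D)V²/2g = 117.5 m
Total head H = z + h_f = 43.7 + 117.5 = 161.2 m
P_hyd = ρgQH = 1025·9.81·0.233·161.2 = 377.6 kW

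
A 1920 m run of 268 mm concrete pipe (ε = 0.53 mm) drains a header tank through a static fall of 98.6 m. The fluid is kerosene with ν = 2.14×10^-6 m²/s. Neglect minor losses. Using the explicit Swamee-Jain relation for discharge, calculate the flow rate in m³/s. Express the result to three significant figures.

Q ≈ 0.190 m³/s

Swamee-Jain (Type II): Q = -0.965·√(gD⁵h_f/L)·ln[ε/(3.7D) + √(3.17ν²L/(gD³h_f))]
√(gD⁵h_f/L) = √(9.81·0.268⁵·98.6/1920) = 0.02639
ε/(3.7D) = 5.34×10^-4; √(3.17ν²L/(gD³h_f)) = 3.87×10^-5
Q = -0.965·0.02639·ln(5.732×10^-4) = 0.1901 m³/s
Check: V = 3.37 m/s, Re = 4.22×10^5, f = 0.02391, h_f = 99.2 m ≈ 98.6 m ✓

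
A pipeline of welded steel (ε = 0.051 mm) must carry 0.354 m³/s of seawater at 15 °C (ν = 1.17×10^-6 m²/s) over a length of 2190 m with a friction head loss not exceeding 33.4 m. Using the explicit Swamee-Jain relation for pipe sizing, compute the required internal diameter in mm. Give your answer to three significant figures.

D ≈ 398 mm

Swamee-Jain (Type III): D = 0.66·[ε^1.25·(LQ²/(gh_f))^4.75 + ν·Q^9.4·(L/(gh_f))^5.2]^0.04
LQ²/(gh_f) = 0.8376; L/(gh_f) = 6.684
Term 1 = ε^1.25·(…)^4.75 = 1.86×10^-6; Term 2 = ν·Q^9.4·(…)^5.2 = 1.32×10^-6
D = 0.66·(1.86×10^-6 + 1.32×10^-6)^0.04 = 0.3977 m = 398 mm
Check: V = 2.85 m/s, Re = 9.69×10^5, f = 0.01394, h_f = 31.8 m ≈ 33.4 m ✓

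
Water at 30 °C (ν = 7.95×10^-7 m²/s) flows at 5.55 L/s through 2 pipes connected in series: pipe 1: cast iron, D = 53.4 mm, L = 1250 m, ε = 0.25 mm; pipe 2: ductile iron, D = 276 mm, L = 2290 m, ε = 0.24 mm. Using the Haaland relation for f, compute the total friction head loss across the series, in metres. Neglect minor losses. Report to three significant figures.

H ≈ 223 m

Pipe 1: V = 2.478 m/s, Re = 1.66×10^5, ε/D = 0.00468, f = 0.03037, h_1 = f(L/D)V²/2g = 222.5 m
Pipe 2: V = 0.09277 m/s, Re = 3.22×10^4, ε/D = 8.70×10^-4, f = 0.02503, h_2 = f(L/D)V²/2g = 0.09109 m
Series → Q common, losses add: H = Σh = 222.6 m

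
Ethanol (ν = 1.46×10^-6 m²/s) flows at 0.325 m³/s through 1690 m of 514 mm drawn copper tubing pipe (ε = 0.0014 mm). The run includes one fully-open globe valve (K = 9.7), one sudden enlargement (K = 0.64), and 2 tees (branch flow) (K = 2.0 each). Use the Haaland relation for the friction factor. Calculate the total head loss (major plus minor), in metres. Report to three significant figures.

V = 4Q/(πD²) = 1.566 m/s; V²/2g = 0.1250 m
Re = 5.51×10^5, ε/D = 2.72×10^-6 → f = 0.01287 (Haaland)
Major: h_f = f(L/D)·V²/2g = 0.01287·3288·0.1250 = 5.291 m
Minor: ΣK = 14.3; h_m = ΣK·V²/2g = 1.793 m
Total H_L = 5.291 + 1.793 = 7.084 m

H_L ≈ 7.08 m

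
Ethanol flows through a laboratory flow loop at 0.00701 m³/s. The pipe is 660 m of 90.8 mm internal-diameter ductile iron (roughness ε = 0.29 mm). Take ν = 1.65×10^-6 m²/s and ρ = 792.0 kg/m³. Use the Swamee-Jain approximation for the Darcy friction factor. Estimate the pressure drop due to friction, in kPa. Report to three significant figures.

V = 4Q/(πD²) = 4·0.00701/(π·0.0908²) = 1.083 m/s
Re = VD/ν = 1.083·0.0908/1.65×10^-6 = 5.96×10^4 → turbulent
ε/D = 0.29/90.8 = 0.00319
Swamee-Jain: f = 0.02896
h_f = f(L/D)V²/(2g) = 0.02896·(660/0.0908)·1.083²/(2·9.81) = 12.57 m
Δp = ρg·h_f = 792.0·9.81·12.57 = 97.68 kPa

Δp ≈ 97.7 kPa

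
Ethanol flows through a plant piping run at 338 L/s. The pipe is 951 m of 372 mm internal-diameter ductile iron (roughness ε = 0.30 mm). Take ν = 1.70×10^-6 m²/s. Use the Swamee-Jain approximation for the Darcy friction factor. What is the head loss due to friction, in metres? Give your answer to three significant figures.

V = 4Q/(πD²) = 4·0.338/(π·0.372²) = 3.110 m/s
Re = VD/ν = 3.110·0.372/1.70×10^-6 = 6.81×10^5 → turbulent
ε/D = 0.30/372 = 8.06×10^-4
Swamee-Jain: f = 0.01927
h_f = f(L/D)V²/(2g) = 0.01927·(951/0.372)·3.110²/(2·9.81) = 24.29 m

h_f ≈ 24.3 m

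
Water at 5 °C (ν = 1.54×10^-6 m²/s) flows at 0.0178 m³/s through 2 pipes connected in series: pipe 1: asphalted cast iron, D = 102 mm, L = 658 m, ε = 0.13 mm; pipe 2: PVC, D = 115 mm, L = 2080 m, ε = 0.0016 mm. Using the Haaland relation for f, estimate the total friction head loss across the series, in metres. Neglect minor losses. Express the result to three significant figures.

H ≈ 80.9 m

Pipe 1: V = 2.178 m/s, Re = 1.44×10^5, ε/D = 0.00127, f = 0.02232, h_1 = f(L/D)V²/2g = 34.82 m
Pipe 2: V = 1.714 m/s, Re = 1.28×10^5, ε/D = 1.39×10^-5, f = 0.01700, h_2 = f(L/D)V²/2g = 46.03 m
Series → Q common, losses add: H = Σh = 80.85 m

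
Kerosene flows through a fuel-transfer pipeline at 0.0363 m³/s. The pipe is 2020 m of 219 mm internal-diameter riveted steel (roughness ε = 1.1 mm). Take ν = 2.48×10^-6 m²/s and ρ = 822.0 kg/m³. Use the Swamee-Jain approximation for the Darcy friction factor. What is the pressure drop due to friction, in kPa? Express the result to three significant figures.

Δp ≈ 112 kPa

V = 4Q/(πD²) = 4·0.0363/(π·0.219²) = 0.9637 m/s
Re = VD/ν = 0.9637·0.219/2.48×10^-6 = 8.51×10^4 → turbulent
ε/D = 1.1/219 = 0.00502
Swamee-Jain: f = 0.03178
h_f = f(L/D)V²/(2g) = 0.03178·(2020/0.219)·0.9637²/(2·9.81) = 13.87 m
Δp = ρg·h_f = 822.0·9.81·13.87 = 111.9 kPa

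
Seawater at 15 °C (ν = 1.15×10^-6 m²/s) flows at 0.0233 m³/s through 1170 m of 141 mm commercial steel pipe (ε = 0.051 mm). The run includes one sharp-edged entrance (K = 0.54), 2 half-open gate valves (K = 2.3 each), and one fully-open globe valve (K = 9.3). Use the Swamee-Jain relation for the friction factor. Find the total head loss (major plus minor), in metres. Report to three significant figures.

H_L ≈ 18.9 m

V = 4Q/(πD²) = 1.492 m/s; V²/2g = 0.1135 m
Re = 1.83×10^5, ε/D = 3.62×10^-4 → f = 0.01834 (Swamee-Jain)
Major: h_f = f(L/D)·V²/2g = 0.01834·8298·0.1135 = 17.27 m
Minor: ΣK = 14.4; h_m = ΣK·V²/2g = 1.639 m
Total H_L = 17.27 + 1.639 = 18.91 m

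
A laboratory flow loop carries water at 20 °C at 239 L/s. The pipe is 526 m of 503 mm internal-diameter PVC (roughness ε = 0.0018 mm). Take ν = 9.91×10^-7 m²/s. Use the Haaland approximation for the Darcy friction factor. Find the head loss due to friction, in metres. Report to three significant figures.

V = 4Q/(πD²) = 4·0.239/(π·0.503²) = 1.203 m/s
Re = VD/ν = 1.203·0.503/9.91×10^-7 = 6.10×10^5 → turbulent
ε/D = 0.0018/503 = 3.58×10^-6
Haaland: f = 0.01265
h_f = f(L/D)V²/(2g) = 0.01265·(526/0.503)·1.203²/(2·9.81) = 0.9756 m

h_f ≈ 0.976 m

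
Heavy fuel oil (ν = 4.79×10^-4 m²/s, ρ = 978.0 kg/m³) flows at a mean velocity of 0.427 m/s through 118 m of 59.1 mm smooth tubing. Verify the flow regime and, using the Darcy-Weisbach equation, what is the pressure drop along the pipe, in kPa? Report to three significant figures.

Re = VD/ν = 0.427·0.05910/4.79×10^-4 = 52.7 → laminar (Re < 2300)
f = 64/Re = 1.215
h_f = f(L/D)V²/(2g) = 1.215·(118/0.05910)·0.427²/(2·9.81) = 22.54 m
Δp = ρg·h_f = 978.0·9.81·22.54 = 216.3 kPa

Δp ≈ 216 kPa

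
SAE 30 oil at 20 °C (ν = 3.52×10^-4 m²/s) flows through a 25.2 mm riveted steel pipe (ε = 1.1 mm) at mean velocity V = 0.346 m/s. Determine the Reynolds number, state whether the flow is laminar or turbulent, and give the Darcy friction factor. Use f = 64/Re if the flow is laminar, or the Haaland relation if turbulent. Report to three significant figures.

Re = VD/ν = 0.3460·0.0252/3.52×10^-4 = 24.8
Re < 2300 → laminar → f = 64/Re = 2.584

Re ≈ 24.8; laminar; f = 64/Re ≈ 2.58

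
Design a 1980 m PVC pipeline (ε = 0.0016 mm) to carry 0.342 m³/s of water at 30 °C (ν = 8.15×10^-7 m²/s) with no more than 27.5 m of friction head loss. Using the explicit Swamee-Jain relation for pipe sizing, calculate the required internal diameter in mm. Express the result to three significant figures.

Swamee-Jain (Type III): D = 0.66·[ε^1.25·(LQ²/(gh_f))^4.75 + ν·Q^9.4·(L/(gh_f))^5.2]^0.04
LQ²/(gh_f) = 0.8585; L/(gh_f) = 7.339
Term 1 = ε^1.25·(…)^4.75 = 2.76×10^-8; Term 2 = ν·Q^9.4·(…)^5.2 = 1.08×10^-6
D = 0.66·(2.76×10^-8 + 1.08×10^-6)^0.04 = 0.3813 m = 381 mm
Check: V = 2.99 m/s, Re = 1.40×10^6, f = 0.01111, h_f = 26.4 m ≈ 27.5 m ✓

D ≈ 381 mm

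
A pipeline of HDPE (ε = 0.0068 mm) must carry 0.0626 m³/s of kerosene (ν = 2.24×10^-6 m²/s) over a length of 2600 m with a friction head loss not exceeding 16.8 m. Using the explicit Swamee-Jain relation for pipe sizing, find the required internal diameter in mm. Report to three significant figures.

D ≈ 246 mm

Swamee-Jain (Type III): D = 0.66·[ε^1.25·(LQ²/(gh_f))^4.75 + ν·Q^9.4·(L/(gh_f))^5.2]^0.04
LQ²/(gh_f) = 0.06182; L/(gh_f) = 15.78
Term 1 = ε^1.25·(…)^4.75 = 6.29×10^-13; Term 2 = ν·Q^9.4·(…)^5.2 = 1.85×10^-11
D = 0.66·(6.29×10^-13 + 1.85×10^-11)^0.04 = 0.2459 m = 246 mm
Check: V = 1.32 m/s, Re = 1.45×10^5, f = 0.01677, h_f = 15.7 m ≈ 16.8 m ✓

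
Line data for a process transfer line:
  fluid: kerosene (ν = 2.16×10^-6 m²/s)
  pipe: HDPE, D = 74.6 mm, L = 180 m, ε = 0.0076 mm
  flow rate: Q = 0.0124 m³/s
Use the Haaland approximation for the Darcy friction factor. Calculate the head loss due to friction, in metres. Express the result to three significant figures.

V = 4Q/(πD²) = 4·0.0124/(π·0.0746²) = 2.837 m/s
Re = VD/ν = 2.837·0.0746/2.16×10^-6 = 9.80×10^4 → turbulent
ε/D = 0.0076/74.6 = 1.02×10^-4
Haaland: f = 0.01834
h_f = f(L/D)V²/(2g) = 0.01834·(180/0.0746)·2.837²/(2·9.81) = 18.16 m

h_f ≈ 18.2 m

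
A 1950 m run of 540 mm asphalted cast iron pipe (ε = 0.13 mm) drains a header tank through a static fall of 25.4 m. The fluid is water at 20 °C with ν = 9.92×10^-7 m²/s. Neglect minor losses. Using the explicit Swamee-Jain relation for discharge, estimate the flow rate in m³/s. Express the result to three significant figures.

Q ≈ 0.700 m³/s

Swamee-Jain (Type II): Q = -0.965·√(gD⁵h_f/L)·ln[ε/(3.7D) + √(3.17ν²L/(gD³h_f))]
√(gD⁵h_f/L) = √(9.81·0.540⁵·25.4/1950) = 0.07660
ε/(3.7D) = 6.51×10^-5; √(3.17ν²L/(gD³h_f)) = 1.25×10^-5
Q = -0.965·0.07660·ln(7.752×10^-5) = 0.6996 m³/s
Check: V = 3.05 m/s, Re = 1.66×10^6, f = 0.01488, h_f = 25.6 m ≈ 25.4 m ✓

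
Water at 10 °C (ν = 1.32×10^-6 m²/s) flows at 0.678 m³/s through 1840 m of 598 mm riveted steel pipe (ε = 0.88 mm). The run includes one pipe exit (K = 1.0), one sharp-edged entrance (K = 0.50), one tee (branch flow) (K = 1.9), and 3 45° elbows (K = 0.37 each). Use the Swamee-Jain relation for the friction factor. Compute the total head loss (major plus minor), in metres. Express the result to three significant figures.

H_L ≈ 21.4 m

V = 4Q/(πD²) = 2.414 m/s; V²/2g = 0.2970 m
Re = 1.09×10^6, ε/D = 0.00147 → f = 0.02191 (Swamee-Jain)
Major: h_f = f(L/D)·V²/2g = 0.02191·3077·0.2970 = 20.02 m
Minor: ΣK = 4.51; h_m = ΣK·V²/2g = 1.340 m
Total H_L = 20.02 + 1.340 = 21.36 m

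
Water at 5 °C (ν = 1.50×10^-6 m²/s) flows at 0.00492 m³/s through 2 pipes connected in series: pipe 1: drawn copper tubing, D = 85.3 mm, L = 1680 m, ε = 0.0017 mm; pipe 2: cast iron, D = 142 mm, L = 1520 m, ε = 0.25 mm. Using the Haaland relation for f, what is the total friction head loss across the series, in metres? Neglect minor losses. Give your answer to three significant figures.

Pipe 1: V = 0.8609 m/s, Re = 4.90×10^4, ε/D = 1.99×10^-5, f = 0.02086, h_1 = f(L/D)V²/2g = 15.52 m
Pipe 2: V = 0.3107 m/s, Re = 2.94×10^4, ε/D = 0.00176, f = 0.02739, h_2 = f(L/D)V²/2g = 1.442 m
Series → Q common, losses add: H = Σh = 16.96 m

H ≈ 17.0 m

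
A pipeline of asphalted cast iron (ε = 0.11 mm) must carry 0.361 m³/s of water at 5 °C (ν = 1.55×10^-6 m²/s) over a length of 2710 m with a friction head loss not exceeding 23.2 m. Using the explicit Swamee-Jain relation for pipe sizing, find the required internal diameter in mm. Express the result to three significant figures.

Swamee-Jain (Type III): D = 0.66·[ε^1.25·(LQ²/(gh_f))^4.75 + ν·Q^9.4·(L/(gh_f))^5.2]^0.04
LQ²/(gh_f) = 1.552; L/(gh_f) = 11.91
Term 1 = ε^1.25·(…)^4.75 = 9.08×10^-5; Term 2 = ν·Q^9.4·(…)^5.2 = 4.22×10^-5
D = 0.66·(9.08×10^-5 + 4.22×10^-5)^0.04 = 0.4618 m = 462 mm
Check: V = 2.15 m/s, Re = 6.42×10^5, f = 0.01557, h_f = 21.6 m ≈ 23.2 m ✓

D ≈ 462 mm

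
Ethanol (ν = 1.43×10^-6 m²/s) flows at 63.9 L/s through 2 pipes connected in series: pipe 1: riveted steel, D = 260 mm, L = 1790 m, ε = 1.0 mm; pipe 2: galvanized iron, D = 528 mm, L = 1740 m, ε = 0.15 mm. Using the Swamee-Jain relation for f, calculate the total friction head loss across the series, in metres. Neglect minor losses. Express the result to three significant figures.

H ≈ 14.9 m

Pipe 1: V = 1.204 m/s, Re = 2.19×10^5, ε/D = 0.00385, f = 0.02878, h_1 = f(L/D)V²/2g = 14.63 m
Pipe 2: V = 0.2918 m/s, Re = 1.08×10^5, ε/D = 2.84×10^-4, f = 0.01920, h_2 = f(L/D)V²/2g = 0.2747 m
Series → Q common, losses add: H = Σh = 14.90 m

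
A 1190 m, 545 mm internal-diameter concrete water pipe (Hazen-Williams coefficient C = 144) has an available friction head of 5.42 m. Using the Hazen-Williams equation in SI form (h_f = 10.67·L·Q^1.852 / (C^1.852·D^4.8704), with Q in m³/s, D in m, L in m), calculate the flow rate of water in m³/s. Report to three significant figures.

Rearranging: Q = [h_f·C^1.852·D^4.8704 / (10.67·L)]^(1/1.852)
Q = [5.42·144^1.852·0.545^4.8704 / (10.67·1190)]^0.540 = 0.4422 m³/s

Q ≈ 0.442 m³/s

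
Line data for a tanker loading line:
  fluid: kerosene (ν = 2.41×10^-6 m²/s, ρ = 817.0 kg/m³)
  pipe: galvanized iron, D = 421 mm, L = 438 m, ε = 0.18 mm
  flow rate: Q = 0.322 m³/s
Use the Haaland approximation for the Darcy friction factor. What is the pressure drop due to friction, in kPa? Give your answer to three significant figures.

V = 4Q/(πD²) = 4·0.322/(π·0.421²) = 2.313 m/s
Re = VD/ν = 2.313·0.421/2.41×10^-6 = 4.04×10^5 → turbulent
ε/D = 0.18/421 = 4.28×10^-4
Haaland: f = 0.01730
h_f = f(L/D)V²/(2g) = 0.01730·(438/0.421)·2.313²/(2·9.81) = 4.908 m
Δp = ρg·h_f = 817.0·9.81·4.908 = 39.34 kPa

Δp ≈ 39.3 kPa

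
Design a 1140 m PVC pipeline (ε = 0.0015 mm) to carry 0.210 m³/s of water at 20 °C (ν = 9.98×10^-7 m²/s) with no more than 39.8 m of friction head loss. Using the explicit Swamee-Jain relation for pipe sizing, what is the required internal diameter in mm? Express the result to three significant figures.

D ≈ 264 mm

Swamee-Jain (Type III): D = 0.66·[ε^1.25·(LQ²/(gh_f))^4.75 + ν·Q^9.4·(L/(gh_f))^5.2]^0.04
LQ²/(gh_f) = 0.1288; L/(gh_f) = 2.920
Term 1 = ε^1.25·(…)^4.75 = 3.10×10^-12; Term 2 = ν·Q^9.4·(…)^5.2 = 1.12×10^-10
D = 0.66·(3.10×10^-12 + 1.12×10^-10)^0.04 = 0.2642 m = 264 mm
Check: V = 3.83 m/s, Re = 1.01×10^6, f = 0.01172, h_f = 37.8 m ≈ 39.8 m ✓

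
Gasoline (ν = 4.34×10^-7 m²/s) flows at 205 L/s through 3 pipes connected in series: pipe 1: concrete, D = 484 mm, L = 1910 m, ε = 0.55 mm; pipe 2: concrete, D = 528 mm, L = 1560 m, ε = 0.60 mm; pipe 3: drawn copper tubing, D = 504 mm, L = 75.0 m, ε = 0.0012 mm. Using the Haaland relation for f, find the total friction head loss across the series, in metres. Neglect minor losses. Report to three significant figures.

H ≈ 7.92 m

Pipe 1: V = 1.114 m/s, Re = 1.24×10^6, ε/D = 0.00114, f = 0.02050, h_1 = f(L/D)V²/2g = 5.119 m
Pipe 2: V = 0.9363 m/s, Re = 1.14×10^6, ε/D = 0.00114, f = 0.02052, h_2 = f(L/D)V²/2g = 2.708 m
Pipe 3: V = 1.028 m/s, Re = 1.19×10^6, ε/D = 2.38×10^-6, f = 0.01129, h_3 = f(L/D)V²/2g = 0.09043 m
Series → Q common, losses add: H = Σh = 7.917 m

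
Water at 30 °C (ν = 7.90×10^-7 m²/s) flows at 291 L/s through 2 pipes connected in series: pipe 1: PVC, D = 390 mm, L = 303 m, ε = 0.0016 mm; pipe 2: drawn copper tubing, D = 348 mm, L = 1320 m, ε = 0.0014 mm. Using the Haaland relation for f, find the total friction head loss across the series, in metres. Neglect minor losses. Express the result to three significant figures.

Pipe 1: V = 2.436 m/s, Re = 1.20×10^6, ε/D = 4.10×10^-6, f = 0.01131, h_1 = f(L/D)V²/2g = 2.658 m
Pipe 2: V = 3.059 m/s, Re = 1.35×10^6, ε/D = 4.02×10^-6, f = 0.01111, h_2 = f(L/D)V²/2g = 20.10 m
Series → Q common, losses add: H = Σh = 22.76 m

H ≈ 22.8 m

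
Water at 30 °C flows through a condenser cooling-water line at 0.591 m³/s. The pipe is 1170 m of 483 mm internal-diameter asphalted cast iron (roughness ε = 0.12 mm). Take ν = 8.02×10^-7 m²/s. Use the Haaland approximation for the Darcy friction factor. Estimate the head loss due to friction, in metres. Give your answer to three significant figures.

V = 4Q/(πD²) = 4·0.591/(π·0.483²) = 3.226 m/s
Re = VD/ν = 3.226·0.483/8.02×10^-7 = 1.94×10^6 → turbulent
ε/D = 0.12/483 = 2.48×10^-4
Haaland: f = 0.01478
h_f = f(L/D)V²/(2g) = 0.01478·(1170/0.483)·3.226²/(2·9.81) = 18.98 m

h_f ≈ 19.0 m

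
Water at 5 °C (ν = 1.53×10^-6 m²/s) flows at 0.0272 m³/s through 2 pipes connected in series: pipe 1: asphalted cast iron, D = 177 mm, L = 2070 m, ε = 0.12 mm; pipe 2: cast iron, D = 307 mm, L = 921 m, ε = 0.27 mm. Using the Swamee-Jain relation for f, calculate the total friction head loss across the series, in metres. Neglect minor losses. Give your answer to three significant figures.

Pipe 1: V = 1.105 m/s, Re = 1.28×10^5, ε/D = 6.78×10^-4, f = 0.02061, h_1 = f(L/D)V²/2g = 15.01 m
Pipe 2: V = 0.3675 m/s, Re = 7.37×10^4, ε/D = 8.79×10^-4, f = 0.02265, h_2 = f(L/D)V²/2g = 0.4677 m
Series → Q common, losses add: H = Σh = 15.48 m

H ≈ 15.5 m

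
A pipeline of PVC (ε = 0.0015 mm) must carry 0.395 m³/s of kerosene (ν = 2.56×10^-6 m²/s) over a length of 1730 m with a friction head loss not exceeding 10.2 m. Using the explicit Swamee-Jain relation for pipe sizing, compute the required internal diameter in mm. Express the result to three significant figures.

D ≈ 503 mm

Swamee-Jain (Type III): D = 0.66·[ε^1.25·(LQ²/(gh_f))^4.75 + ν·Q^9.4·(L/(gh_f))^5.2]^0.04
LQ²/(gh_f) = 2.698; L/(gh_f) = 17.29
Term 1 = ε^1.25·(…)^4.75 = 5.85×10^-6; Term 2 = ν·Q^9.4·(…)^5.2 = 0.00113
D = 0.66·(5.85×10^-6 + 0.00113)^0.04 = 0.5032 m = 503 mm
Check: V = 1.99 m/s, Re = 3.90×10^5, f = 0.01373, h_f = 9.49 m ≈ 10.2 m ✓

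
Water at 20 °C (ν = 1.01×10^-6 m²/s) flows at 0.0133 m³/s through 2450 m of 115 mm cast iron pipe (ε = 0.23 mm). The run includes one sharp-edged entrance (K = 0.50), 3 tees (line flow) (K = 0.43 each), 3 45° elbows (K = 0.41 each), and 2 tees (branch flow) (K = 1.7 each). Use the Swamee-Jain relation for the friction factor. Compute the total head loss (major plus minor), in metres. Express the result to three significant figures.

V = 4Q/(πD²) = 1.280 m/s; V²/2g = 0.08357 m
Re = 1.46×10^5, ε/D = 0.00200 → f = 0.02482 (Swamee-Jain)
Major: h_f = f(L/D)·V²/2g = 0.02482·21304·0.08357 = 44.18 m
Minor: ΣK = 6.42; h_m = ΣK·V²/2g = 0.5365 m
Total H_L = 44.18 + 0.5365 = 44.72 m

H_L ≈ 44.7 m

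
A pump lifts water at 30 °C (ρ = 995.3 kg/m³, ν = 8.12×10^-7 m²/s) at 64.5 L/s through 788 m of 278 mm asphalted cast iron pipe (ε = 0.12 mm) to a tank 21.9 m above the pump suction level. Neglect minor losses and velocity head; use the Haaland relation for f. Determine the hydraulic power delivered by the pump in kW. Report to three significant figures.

P_hyd ≈ 15.6 kW

V = 4Q/(πD²) = 1.063 m/s; Re = 3.64×10^5; ε/D = 4.32×10^-4; f = 0.01744
h_f = f(L/D)V²/2g = 2.844 m
Total head H = z + h_f = 21.9 + 2.844 = 24.74 m
P_hyd = ρgQH = 995.3·9.81·0.0645·24.74 = 15.58 kW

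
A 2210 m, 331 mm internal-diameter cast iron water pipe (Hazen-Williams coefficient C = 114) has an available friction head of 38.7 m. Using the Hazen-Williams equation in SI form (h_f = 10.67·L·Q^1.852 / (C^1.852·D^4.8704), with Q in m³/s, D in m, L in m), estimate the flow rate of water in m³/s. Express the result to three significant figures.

Rearranging: Q = [h_f·C^1.852·D^4.8704 / (10.67·L)]^(1/1.852)
Q = [38.7·114^1.852·0.331^4.8704 / (10.67·2210)]^0.540 = 0.1952 m³/s

Q ≈ 0.195 m³/s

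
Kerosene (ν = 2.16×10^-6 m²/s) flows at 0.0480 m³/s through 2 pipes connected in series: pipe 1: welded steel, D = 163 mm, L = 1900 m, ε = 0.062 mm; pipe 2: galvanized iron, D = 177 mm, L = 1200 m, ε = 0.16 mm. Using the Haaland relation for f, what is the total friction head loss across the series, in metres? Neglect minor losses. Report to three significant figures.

Pipe 1: V = 2.300 m/s, Re = 1.74×10^5, ε/D = 3.80×10^-4, f = 0.01825, h_1 = f(L/D)V²/2g = 57.37 m
Pipe 2: V = 1.951 m/s, Re = 1.60×10^5, ε/D = 9.04×10^-4, f = 0.02081, h_2 = f(L/D)V²/2g = 27.37 m
Series → Q common, losses add: H = Σh = 84.74 m

H ≈ 84.7 m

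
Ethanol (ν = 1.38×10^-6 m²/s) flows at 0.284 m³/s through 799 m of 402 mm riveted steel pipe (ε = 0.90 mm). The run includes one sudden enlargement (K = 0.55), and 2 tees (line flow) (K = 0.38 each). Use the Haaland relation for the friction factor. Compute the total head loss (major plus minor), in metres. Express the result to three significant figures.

V = 4Q/(πD²) = 2.238 m/s; V²/2g = 0.2552 m
Re = 6.52×10^5, ε/D = 0.00224 → f = 0.02442 (Haaland)
Major: h_f = f(L/D)·V²/2g = 0.02442·1988·0.2552 = 12.38 m
Minor: ΣK = 1.31; h_m = ΣK·V²/2g = 0.3343 m
Total H_L = 12.38 + 0.3343 = 12.72 m

H_L ≈ 12.7 m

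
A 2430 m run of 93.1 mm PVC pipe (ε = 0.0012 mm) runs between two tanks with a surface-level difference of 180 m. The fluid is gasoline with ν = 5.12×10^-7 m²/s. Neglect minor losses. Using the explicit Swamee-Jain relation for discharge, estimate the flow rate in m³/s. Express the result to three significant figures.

Q ≈ 0.0220 m³/s

Swamee-Jain (Type II): Q = -0.965·√(gD⁵h_f/L)·ln[ε/(3.7D) + √(3.17ν²L/(gD³h_f))]
√(gD⁵h_f/L) = √(9.81·0.0931⁵·180/2430) = 0.002254
ε/(3.7D) = 3.48×10^-6; √(3.17ν²L/(gD³h_f)) = 3.76×10^-5
Q = -0.965·0.002254·ln(4.113×10^-5) = 0.02197 m³/s
Check: V = 3.23 m/s, Re = 5.87×10^5, f = 0.01295, h_f = 179 m ≈ 180 m ✓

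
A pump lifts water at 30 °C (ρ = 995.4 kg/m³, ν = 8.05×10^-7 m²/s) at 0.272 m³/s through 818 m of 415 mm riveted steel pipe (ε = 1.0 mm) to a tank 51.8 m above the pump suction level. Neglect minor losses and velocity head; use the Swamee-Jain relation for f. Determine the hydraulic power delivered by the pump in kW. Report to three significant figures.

V = 4Q/(πD²) = 2.011 m/s; Re = 1.04×10^6; ε/D = 0.00241; f = 0.02485
h_f = f(L/D)V²/2g = 10.10 m
Total head H = z + h_f = 51.8 + 10.10 = 61.90 m
P_hyd = ρgQH = 995.4·9.81·0.272·61.90 = 164.4 kW

P_hyd ≈ 164 kW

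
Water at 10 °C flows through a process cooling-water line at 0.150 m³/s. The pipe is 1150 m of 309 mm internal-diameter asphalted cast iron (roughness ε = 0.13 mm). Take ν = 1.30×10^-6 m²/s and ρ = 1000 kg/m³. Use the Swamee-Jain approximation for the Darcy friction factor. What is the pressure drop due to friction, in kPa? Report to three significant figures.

Δp ≈ 129 kPa

V = 4Q/(πD²) = 4·0.150/(π·0.309²) = 2.000 m/s
Re = VD/ν = 2.000·0.309/1.30×10^-6 = 4.75×10^5 → turbulent
ε/D = 0.13/309 = 4.21×10^-4
Swamee-Jain: f = 0.01731
h_f = f(L/D)V²/(2g) = 0.01731·(1150/0.309)·2.000²/(2·9.81) = 13.14 m
Δp = ρg·h_f = 1000·9.81·13.14 = 128.9 kPa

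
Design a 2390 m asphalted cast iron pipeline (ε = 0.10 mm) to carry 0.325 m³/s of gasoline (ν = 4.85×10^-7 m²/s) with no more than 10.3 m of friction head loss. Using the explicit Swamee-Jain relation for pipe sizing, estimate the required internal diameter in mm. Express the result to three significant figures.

D ≈ 500 mm

Swamee-Jain (Type III): D = 0.66·[ε^1.25·(LQ²/(gh_f))^4.75 + ν·Q^9.4·(L/(gh_f))^5.2]^0.04
LQ²/(gh_f) = 2.498; L/(gh_f) = 23.65
Term 1 = ε^1.25·(…)^4.75 = 7.74×10^-4; Term 2 = ν·Q^9.4·(…)^5.2 = 1.74×10^-4
D = 0.66·(7.74×10^-4 + 1.74×10^-4)^0.04 = 0.4996 m = 500 mm
Check: V = 1.66 m/s, Re = 1.71×10^6, f = 0.01440, h_f = 9.65 m ≈ 10.3 m ✓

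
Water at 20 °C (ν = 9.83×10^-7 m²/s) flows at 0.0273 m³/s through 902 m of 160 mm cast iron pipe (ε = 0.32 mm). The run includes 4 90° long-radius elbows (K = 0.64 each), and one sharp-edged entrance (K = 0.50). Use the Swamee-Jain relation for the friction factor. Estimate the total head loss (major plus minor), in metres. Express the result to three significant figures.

H_L ≈ 13.2 m

V = 4Q/(πD²) = 1.358 m/s; V²/2g = 0.09397 m
Re = 2.21×10^5, ε/D = 0.00200 → f = 0.02440 (Swamee-Jain)
Major: h_f = f(L/D)·V²/2g = 0.02440·5638·0.09397 = 12.92 m
Minor: ΣK = 3.06; h_m = ΣK·V²/2g = 0.2875 m
Total H_L = 12.92 + 0.2875 = 13.21 m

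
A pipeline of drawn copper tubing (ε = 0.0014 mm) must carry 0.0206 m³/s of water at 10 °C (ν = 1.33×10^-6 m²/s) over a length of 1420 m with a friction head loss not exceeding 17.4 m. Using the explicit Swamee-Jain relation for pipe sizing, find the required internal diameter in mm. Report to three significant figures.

D ≈ 139 mm

Swamee-Jain (Type III): D = 0.66·[ε^1.25·(LQ²/(gh_f))^4.75 + ν·Q^9.4·(L/(gh_f))^5.2]^0.04
LQ²/(gh_f) = 0.003530; L/(gh_f) = 8.319
Term 1 = ε^1.25·(…)^4.75 = 1.08×10^-19; Term 2 = ν·Q^9.4·(…)^5.2 = 1.14×10^-17
D = 0.66·(1.08×10^-19 + 1.14×10^-17)^0.04 = 0.1387 m = 139 mm
Check: V = 1.36 m/s, Re = 1.42×10^5, f = 0.01669, h_f = 16.2 m ≈ 17.4 m ✓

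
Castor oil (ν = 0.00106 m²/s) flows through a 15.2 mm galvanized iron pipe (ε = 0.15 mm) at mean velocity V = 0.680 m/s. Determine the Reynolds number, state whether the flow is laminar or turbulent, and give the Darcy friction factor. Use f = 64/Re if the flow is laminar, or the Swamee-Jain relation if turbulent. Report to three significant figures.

Re = VD/ν = 0.6800·0.0152/0.00106 = 9.75
Re < 2300 → laminar → f = 64/Re = 6.563

Re ≈ 9.75; laminar; f = 64/Re ≈ 6.56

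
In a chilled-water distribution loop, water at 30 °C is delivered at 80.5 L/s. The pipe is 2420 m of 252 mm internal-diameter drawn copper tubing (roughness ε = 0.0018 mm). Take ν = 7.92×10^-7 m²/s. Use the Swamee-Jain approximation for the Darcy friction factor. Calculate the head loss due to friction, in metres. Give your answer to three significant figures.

h_f ≈ 16.8 m

V = 4Q/(πD²) = 4·0.0805/(π·0.252²) = 1.614 m/s
Re = VD/ν = 1.614·0.252/7.92×10^-7 = 5.14×10^5 → turbulent
ε/D = 0.0018/252 = 7.14×10^-6
Swamee-Jain: f = 0.01315
h_f = f(L/D)V²/(2g) = 0.01315·(2420/0.252)·1.614²/(2·9.81) = 16.76 m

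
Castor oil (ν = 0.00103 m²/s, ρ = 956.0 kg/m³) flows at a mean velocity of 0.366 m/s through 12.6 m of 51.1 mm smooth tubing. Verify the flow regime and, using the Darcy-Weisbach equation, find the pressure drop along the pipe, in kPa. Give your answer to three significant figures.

Δp ≈ 55.6 kPa

Re = VD/ν = 0.366·0.05110/0.00103 = 18.2 → laminar (Re < 2300)
f = 64/Re = 3.525
h_f = f(L/D)V²/(2g) = 3.525·(12.6/0.05110)·0.366²/(2·9.81) = 5.934 m
Δp = ρg·h_f = 956.0·9.81·5.934 = 55.65 kPa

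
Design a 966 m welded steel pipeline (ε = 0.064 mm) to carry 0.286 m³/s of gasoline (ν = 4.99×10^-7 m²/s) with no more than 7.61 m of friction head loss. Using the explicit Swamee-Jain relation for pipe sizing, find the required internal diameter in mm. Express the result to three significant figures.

D ≈ 416 mm

Swamee-Jain (Type III): D = 0.66·[ε^1.25·(LQ²/(gh_f))^4.75 + ν·Q^9.4·(L/(gh_f))^5.2]^0.04
LQ²/(gh_f) = 1.058; L/(gh_f) = 12.94
Term 1 = ε^1.25·(…)^4.75 = 7.50×10^-6; Term 2 = ν·Q^9.4·(…)^5.2 = 2.34×10^-6
D = 0.66·(7.50×10^-6 + 2.34×10^-6)^0.04 = 0.4162 m = 416 mm
Check: V = 2.10 m/s, Re = 1.75×10^6, f = 0.01380, h_f = 7.22 m ≈ 7.61 m ✓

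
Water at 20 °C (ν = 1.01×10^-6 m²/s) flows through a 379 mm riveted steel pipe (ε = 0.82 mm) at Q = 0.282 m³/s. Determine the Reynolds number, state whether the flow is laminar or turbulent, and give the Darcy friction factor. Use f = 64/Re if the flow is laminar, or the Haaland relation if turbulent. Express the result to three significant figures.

V = 4Q/(πD²) = 2.500 m/s
Re = VD/ν = 2.500·0.379/1.01×10^-6 = 9.38×10^5
Re > 4000 → turbulent; ε/D = 0.00216
Haaland: f = 0.02413

Re ≈ 9.38×10^5; turbulent; f ≈ 0.0241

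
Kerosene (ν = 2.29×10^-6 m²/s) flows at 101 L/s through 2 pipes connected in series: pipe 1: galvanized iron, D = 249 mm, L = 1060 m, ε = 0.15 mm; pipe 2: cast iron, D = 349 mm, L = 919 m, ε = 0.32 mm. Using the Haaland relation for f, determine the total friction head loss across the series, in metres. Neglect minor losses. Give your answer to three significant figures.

H ≈ 20.8 m

Pipe 1: V = 2.074 m/s, Re = 2.26×10^5, ε/D = 6.02×10^-4, f = 0.01899, h_1 = f(L/D)V²/2g = 17.72 m
Pipe 2: V = 1.056 m/s, Re = 1.61×10^5, ε/D = 9.17×10^-4, f = 0.02086, h_2 = f(L/D)V²/2g = 3.120 m
Series → Q common, losses add: H = Σh = 20.84 m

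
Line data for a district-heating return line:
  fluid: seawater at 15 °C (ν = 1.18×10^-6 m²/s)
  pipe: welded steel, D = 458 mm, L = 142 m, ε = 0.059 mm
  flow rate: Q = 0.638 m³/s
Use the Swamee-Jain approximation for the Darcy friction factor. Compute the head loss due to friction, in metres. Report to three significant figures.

V = 4Q/(πD²) = 4·0.638/(π·0.458²) = 3.873 m/s
Re = VD/ν = 3.873·0.458/1.18×10^-6 = 1.50×10^6 → turbulent
ε/D = 0.059/458 = 1.29×10^-4
Swamee-Jain: f = 0.01355
h_f = f(L/D)V²/(2g) = 0.01355·(142/0.458)·3.873²/(2·9.81) = 3.211 m

h_f ≈ 3.21 m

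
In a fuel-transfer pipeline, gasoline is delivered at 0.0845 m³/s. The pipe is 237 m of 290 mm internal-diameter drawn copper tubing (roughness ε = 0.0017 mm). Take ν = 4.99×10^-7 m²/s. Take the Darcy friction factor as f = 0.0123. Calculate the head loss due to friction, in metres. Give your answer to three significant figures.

h_f ≈ 0.838 m

V = 4Q/(πD²) = 4·0.0845/(π·0.290²) = 1.279 m/s
h_f = f(L/D)V²/(2g) = 0.01230·(237/0.290)·1.279²/(2·9.81) = 0.8385 m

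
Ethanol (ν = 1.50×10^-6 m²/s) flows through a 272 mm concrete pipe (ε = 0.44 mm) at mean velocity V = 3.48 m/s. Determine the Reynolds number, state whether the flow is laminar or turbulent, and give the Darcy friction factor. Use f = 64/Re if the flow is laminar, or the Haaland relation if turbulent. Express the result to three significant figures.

Re = VD/ν = 3.480·0.272/1.50×10^-6 = 6.31×10^5
Re > 4000 → turbulent; ε/D = 0.00162
Haaland: f = 0.02249

Re ≈ 6.31×10^5; turbulent; f ≈ 0.0225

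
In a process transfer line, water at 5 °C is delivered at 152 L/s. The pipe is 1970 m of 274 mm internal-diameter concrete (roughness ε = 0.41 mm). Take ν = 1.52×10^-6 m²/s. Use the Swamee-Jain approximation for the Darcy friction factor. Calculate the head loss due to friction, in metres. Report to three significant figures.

h_f ≈ 54.3 m

V = 4Q/(πD²) = 4·0.152/(π·0.274²) = 2.578 m/s
Re = VD/ν = 2.578·0.274/1.52×10^-6 = 4.65×10^5 → turbulent
ε/D = 0.41/274 = 0.00150
Swamee-Jain: f = 0.02232
h_f = f(L/D)V²/(2g) = 0.02232·(1970/0.274)·2.578²/(2·9.81) = 54.35 m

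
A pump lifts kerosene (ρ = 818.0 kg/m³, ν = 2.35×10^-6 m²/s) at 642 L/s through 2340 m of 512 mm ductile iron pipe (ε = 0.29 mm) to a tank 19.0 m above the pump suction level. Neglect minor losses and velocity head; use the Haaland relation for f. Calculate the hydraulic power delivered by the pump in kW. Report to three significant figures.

P_hyd ≈ 305 kW

V = 4Q/(πD²) = 3.118 m/s; Re = 6.79×10^5; ε/D = 5.66×10^-4; f = 0.01779
h_f = f(L/D)V²/2g = 40.30 m
Total head H = z + h_f = 19.0 + 40.30 = 59.30 m
P_hyd = ρgQH = 818.0·9.81·0.642·59.30 = 305.5 kW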